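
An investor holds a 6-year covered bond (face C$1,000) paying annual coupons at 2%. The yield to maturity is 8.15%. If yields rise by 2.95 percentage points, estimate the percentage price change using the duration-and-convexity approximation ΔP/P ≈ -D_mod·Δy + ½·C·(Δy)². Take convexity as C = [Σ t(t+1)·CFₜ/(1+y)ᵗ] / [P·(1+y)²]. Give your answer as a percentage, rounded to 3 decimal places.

-13.969%

With y = 0.0815:
  t   CF        PV=CF/(1+0.0815)^t    t·PV        t(t+1)·PV
  1        20.00        18.4928        18.4928          36.9857
  2        20.00        17.0992        34.1985         102.5955
  3        20.00        15.8107        47.4320         189.7281
  4        20.00        14.6192        58.4768         292.3842
  5        20.00        13.5175        67.5877         405.5259
  6     1,020.00       637.4425     3,824.6551      26,772.5858
  Σ                    716.9820     4,050.8430      27,799.8052
P = 716.9820; D_Mac = 5.64985 yrs; D_mod = 5.22409 yrs; C = 33.14976.
Duration effect: -5.22409 × (+0.0295) = -0.154111
Convexity effect: 0.5 × 33.14976 × (0.0295)² = +0.0144243
ΔP/P ≈ -0.154111 + 0.0144243 = -0.139686 = -13.9686%.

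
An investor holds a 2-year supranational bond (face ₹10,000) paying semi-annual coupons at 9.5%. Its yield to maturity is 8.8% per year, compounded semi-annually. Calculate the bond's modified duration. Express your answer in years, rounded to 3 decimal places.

Periodic yield y = 0.044. First find Macaulay duration:
  t   CF        PV=CF/(1+0.044)^t    t·PV
  1       475.00       454.9808       454.9808
  2       475.00       435.8054       871.6108
  3       475.00       417.4381     1,252.3144
  4    10,475.00     8,817.6334    35,270.5335
  Σ                 10,125.8577    37,849.4395
P = 10,125.8577; Macaulay duration = 37,849.4395 / 10,125.8577 = 3.73790 half-year periods = 1.86895 years.
Modified duration = D_Mac / (1 + y) = 1.86895 / 1.044 = 1.79018 years.

1.790 years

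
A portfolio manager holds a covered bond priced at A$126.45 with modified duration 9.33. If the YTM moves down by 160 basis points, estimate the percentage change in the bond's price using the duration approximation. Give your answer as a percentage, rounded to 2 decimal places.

Duration approximation: ΔP/P ≈ -D_mod · Δy = -9.33 × (-0.016) = +0.149280.
As a percentage: +14.9280%.

+14.93%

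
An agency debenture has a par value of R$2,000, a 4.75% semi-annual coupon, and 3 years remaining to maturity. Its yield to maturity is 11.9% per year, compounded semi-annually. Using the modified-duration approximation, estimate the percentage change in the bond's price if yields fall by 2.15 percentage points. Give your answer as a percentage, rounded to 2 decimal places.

Periodic yield y = 0.0595. Modified duration first:
  t   CF        PV=CF/(1+0.0595)^t    t·PV
  1        47.50        44.8325        44.8325
  2        47.50        42.3147        84.6295
  3        47.50        39.9384       119.8152
  4        47.50        37.6955       150.7821
  5        47.50        35.5786       177.8930
  6     2,047.50     1,447.4986     8,684.9914
  Σ                  1,647.8583     9,262.9437
P = 1,647.8583; D_Mac = 5.62120 half-year periods = 2.81060 yrs; D_mod = 2.81060/(1+0.0595) = 2.65276 yrs.
ΔP/P ≈ -D_mod · Δy = -2.65276 × (-0.0215) = +0.057034 = +5.7034%.

+5.70%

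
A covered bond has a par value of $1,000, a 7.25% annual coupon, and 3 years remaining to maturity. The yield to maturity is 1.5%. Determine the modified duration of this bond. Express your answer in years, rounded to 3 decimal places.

Periodic yield y = 0.015. First find Macaulay duration:
  t   CF        PV=CF/(1+0.015)^t    t·PV
  1        72.50        71.4286        71.4286
  2        72.50        70.3730       140.7460
  3     1,072.50     1,025.6500     3,076.9499
  Σ                  1,167.4515     3,289.1245
P = 1,167.4515; Macaulay duration = 3,289.1245 / 1,167.4515 = 2.81735 years.
Modified duration = D_Mac / (1 + y) = 2.81735 / 1.015 = 2.77572 years.

2.776 years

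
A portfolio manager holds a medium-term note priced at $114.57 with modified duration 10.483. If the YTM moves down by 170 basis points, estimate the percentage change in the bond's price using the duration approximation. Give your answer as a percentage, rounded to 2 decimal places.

Duration approximation: ΔP/P ≈ -D_mod · Δy = -10.483 × (-0.017) = +0.178211.
As a percentage: +17.8211%.

+17.82%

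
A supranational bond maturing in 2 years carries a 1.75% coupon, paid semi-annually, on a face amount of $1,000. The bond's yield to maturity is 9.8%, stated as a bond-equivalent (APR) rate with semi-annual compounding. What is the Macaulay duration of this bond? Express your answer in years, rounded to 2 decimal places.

1.97 years

Periodic yield y = 0.049. Discount each cash flow and weight by its period:
  t   CF        PV=CF/(1+0.049)^t    t·PV
  1         8.75         8.3413         8.3413
  2         8.75         7.9516        15.9033
  3         8.75         7.5802        22.7406
  4     1,008.75       833.0702     3,332.2808
  Σ                    856.9433     3,379.2660
Price P = Σ PV = 856.9433.
Macaulay duration = Σ(t·PV) / P = 3,379.2660 / 856.9433 = 3.94339 half-year periods.
In years: 3.94339 / 2 = 1.97170 years.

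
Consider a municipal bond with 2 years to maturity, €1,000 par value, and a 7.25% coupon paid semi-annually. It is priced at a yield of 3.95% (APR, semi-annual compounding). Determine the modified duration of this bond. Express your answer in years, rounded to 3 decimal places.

Periodic yield y = 0.01975. First find Macaulay duration:
  t   CF        PV=CF/(1+0.01975)^t    t·PV
  1        36.25        35.5479        35.5479
  2        36.25        34.8595        69.7189
  3        36.25        34.1843       102.5529
  4     1,036.25       958.2740     3,833.0958
  Σ                  1,062.8657     4,040.9156
P = 1,062.8657; Macaulay duration = 4,040.9156 / 1,062.8657 = 3.80191 half-year periods = 1.90095 years.
Modified duration = D_Mac / (1 + y) = 1.90095 / 1.01975 = 1.86414 years.

1.864 years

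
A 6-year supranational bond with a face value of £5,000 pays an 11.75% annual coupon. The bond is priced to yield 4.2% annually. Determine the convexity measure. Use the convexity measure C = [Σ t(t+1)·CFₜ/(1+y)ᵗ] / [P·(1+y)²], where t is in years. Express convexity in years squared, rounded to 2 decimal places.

With y = 0.042:
  t   CF        PV=CF/(1+0.042)^t    t·PV        t(t+1)·PV
  1       587.50       563.8196       563.8196       1,127.6392
  2       587.50       541.0936     1,082.1873       3,246.5619
  3       587.50       519.2837     1,557.8512       6,231.4047
  4       587.50       498.3529     1,993.4116       9,967.0581
  5       587.50       478.2657     2,391.3287      14,347.9723
  6     5,587.50     4,365.2711    26,191.6267     183,341.3871
  Σ                  6,966.0867    33,780.2251     218,262.0233
P = 6,966.0867.
Convexity = Σ t(t+1)·PV / [P·(1+y)²] = 218,262.0233 / (6,966.0867 × 1.085764) = 28.85718.

28.86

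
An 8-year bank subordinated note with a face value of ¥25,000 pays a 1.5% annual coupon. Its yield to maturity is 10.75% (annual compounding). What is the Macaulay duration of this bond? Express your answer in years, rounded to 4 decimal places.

7.3960 years

Periodic yield y = 0.1075. Discount each cash flow and weight by its year:
  t   CF        PV=CF/(1+0.1075)^t    t·PV
  1       375.00       338.6005       338.6005
  2       375.00       305.7340       611.4681
  3       375.00       276.0578       828.1735
  4       375.00       249.2621       997.0486
  5       375.00       225.0674     1,125.3370
  6       375.00       203.2211     1,219.3268
  7       375.00       183.4954     1,284.4676
  8    25,375.00    11,211.3051    89,690.4409
  Σ                 12,992.7435    96,094.8629
Price P = Σ PV = 12,992.7435.
Macaulay duration = Σ(t·PV) / P = 96,094.8629 / 12,992.7435 = 7.39604 years.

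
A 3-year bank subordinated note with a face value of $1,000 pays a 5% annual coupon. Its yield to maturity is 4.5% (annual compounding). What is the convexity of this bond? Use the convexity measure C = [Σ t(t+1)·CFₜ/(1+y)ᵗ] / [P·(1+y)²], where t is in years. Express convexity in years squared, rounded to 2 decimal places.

With y = 0.045:
  t   CF        PV=CF/(1+0.045)^t    t·PV        t(t+1)·PV
  1        50.00        47.8469        47.8469          95.6938
  2        50.00        45.7865        91.5730         274.7190
  3     1,050.00       920.1114     2,760.3343      11,041.3372
  Σ                  1,013.7448     2,899.7542      11,411.7500
P = 1,013.7448.
Convexity = Σ t(t+1)·PV / [P·(1+y)²] = 11,411.7500 / (1,013.7448 × 1.092025) = 10.30839.

10.31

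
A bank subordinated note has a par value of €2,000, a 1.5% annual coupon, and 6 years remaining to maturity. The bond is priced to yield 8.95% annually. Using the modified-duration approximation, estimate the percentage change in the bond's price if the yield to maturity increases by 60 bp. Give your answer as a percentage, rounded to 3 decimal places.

-3.151%

Periodic yield y = 0.0895. Modified duration first:
  t   CF        PV=CF/(1+0.0895)^t    t·PV
  1        30.00        27.5356        27.5356
  2        30.00        25.2736        50.5472
  3        30.00        23.1974        69.5922
  4        30.00        21.2918        85.1672
  5        30.00        19.5427        97.7136
  6     2,030.00     1,213.7595     7,282.5568
  Σ                  1,330.6005     7,613.1126
P = 1,330.6005; D_Mac = 5.72156 yrs; D_mod = 5.72156/(1+0.0895) = 5.25155 yrs.
ΔP/P ≈ -D_mod · Δy = -5.25155 × (+0.006) = -0.031509 = -3.1509%.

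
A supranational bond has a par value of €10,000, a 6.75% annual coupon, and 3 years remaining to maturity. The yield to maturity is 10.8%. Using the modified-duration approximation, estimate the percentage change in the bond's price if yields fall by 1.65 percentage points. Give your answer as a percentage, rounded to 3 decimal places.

Periodic yield y = 0.108. Modified duration first:
  t   CF        PV=CF/(1+0.108)^t    t·PV
  1       675.00       609.2058       609.2058
  2       675.00       549.8247     1,099.6494
  3    10,675.00     7,847.8122    23,543.4366
  Σ                  9,006.8427    25,252.2918
P = 9,006.8427; D_Mac = 2.80368 yrs; D_mod = 2.80368/(1+0.108) = 2.53040 yrs.
ΔP/P ≈ -D_mod · Δy = -2.53040 × (-0.0165) = +0.041752 = +4.1752%.

+4.175%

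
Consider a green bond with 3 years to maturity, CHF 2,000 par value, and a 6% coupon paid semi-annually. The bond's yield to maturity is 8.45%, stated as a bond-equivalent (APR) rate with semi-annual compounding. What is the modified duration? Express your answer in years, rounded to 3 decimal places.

2.669 years

Periodic yield y = 0.04225. First find Macaulay duration:
  t   CF        PV=CF/(1+0.04225)^t    t·PV
  1        60.00        57.5678        57.5678
  2        60.00        55.2341       110.4682
  3        60.00        52.9951       158.9852
  4        60.00        50.8468       203.3872
  5        60.00        48.7856       243.9280
  6     2,060.00     1,607.0737     9,642.4423
  Σ                  1,872.5031    10,416.7788
P = 1,872.5031; Macaulay duration = 10,416.7788 / 1,872.5031 = 5.56302 half-year periods = 2.78151 years.
Modified duration = D_Mac / (1 + y) = 2.78151 / 1.04225 = 2.66876 years.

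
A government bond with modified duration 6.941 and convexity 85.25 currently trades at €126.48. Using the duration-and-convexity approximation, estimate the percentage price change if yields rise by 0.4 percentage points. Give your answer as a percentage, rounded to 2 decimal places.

Duration effect: -D_mod·Δy = -6.941 × (+0.004) = -0.027764
Convexity effect: ½·C·(Δy)² = 0.5 × 85.25 × (0.004)² = +0.0006820
ΔP/P ≈ -0.027764 + 0.0006820 = -0.027082
= -2.7082%.

-2.71%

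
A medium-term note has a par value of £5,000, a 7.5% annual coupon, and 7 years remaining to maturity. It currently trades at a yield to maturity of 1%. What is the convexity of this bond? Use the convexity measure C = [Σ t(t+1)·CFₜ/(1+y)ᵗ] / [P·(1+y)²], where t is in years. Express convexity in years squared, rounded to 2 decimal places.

With y = 0.01:
  t   CF        PV=CF/(1+0.01)^t    t·PV        t(t+1)·PV
  1       375.00       371.2871       371.2871         742.5743
  2       375.00       367.6110       735.2220       2,205.6661
  3       375.00       363.9713     1,091.9139       4,367.6557
  4       375.00       360.3676     1,441.4705       7,207.3526
  5       375.00       356.7996     1,783.9982      10,703.9890
  6       375.00       353.2670     2,119.6018      14,837.2125
  7     5,375.00     5,013.3595    35,093.5168     280,748.1345
  Σ                  7,186.6632    42,637.0104     320,812.5845
P = 7,186.6632.
Convexity = Σ t(t+1)·PV / [P·(1+y)²] = 320,812.5845 / (7,186.6632 × 1.020100) = 43.76041.

43.76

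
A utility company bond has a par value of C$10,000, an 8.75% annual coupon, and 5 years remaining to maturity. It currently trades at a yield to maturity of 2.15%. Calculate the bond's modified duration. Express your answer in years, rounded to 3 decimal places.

4.268 years

Periodic yield y = 0.0215. First find Macaulay duration:
  t   CF        PV=CF/(1+0.0215)^t    t·PV
  1       875.00       856.5835       856.5835
  2       875.00       838.5545     1,677.1091
  3       875.00       820.9051     2,462.7152
  4       875.00       803.6271     3,214.5084
  5    10,875.00     9,777.7158    48,888.5791
  Σ                 13,097.3860    57,099.4952
P = 13,097.3860; Macaulay duration = 57,099.4952 / 13,097.3860 = 4.35961 years.
Modified duration = D_Mac / (1 + y) = 4.35961 / 1.0215 = 4.26785 years.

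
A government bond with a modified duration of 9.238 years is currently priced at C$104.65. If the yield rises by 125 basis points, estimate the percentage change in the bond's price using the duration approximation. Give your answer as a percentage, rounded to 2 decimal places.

Duration approximation: ΔP/P ≈ -D_mod · Δy = -9.238 × (+0.0125) = -0.115475.
As a percentage: -11.5475%.

-11.55%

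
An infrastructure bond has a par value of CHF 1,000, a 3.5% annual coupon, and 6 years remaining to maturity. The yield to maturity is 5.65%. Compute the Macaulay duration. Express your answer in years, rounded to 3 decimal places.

5.482 years

Periodic yield y = 0.0565. Discount each cash flow and weight by its year:
  t   CF        PV=CF/(1+0.0565)^t    t·PV
  1        35.00        33.1283        33.1283
  2        35.00        31.3566        62.7132
  3        35.00        29.6797        89.0391
  4        35.00        28.0925       112.3699
  5        35.00        26.5901       132.9507
  6     1,035.00       744.2577     4,465.5463
  Σ                    893.1049     4,895.7474
Price P = Σ PV = 893.1049.
Macaulay duration = Σ(t·PV) / P = 4,895.7474 / 893.1049 = 5.48172 years.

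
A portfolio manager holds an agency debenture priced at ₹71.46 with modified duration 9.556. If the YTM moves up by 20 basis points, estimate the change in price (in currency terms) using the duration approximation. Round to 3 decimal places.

-₹1.366

Duration approximation: ΔP/P ≈ -D_mod · Δy = -9.556 × (+0.002) = -0.019112.
ΔP ≈ 71.46 × (-0.019112) = -1.36574352.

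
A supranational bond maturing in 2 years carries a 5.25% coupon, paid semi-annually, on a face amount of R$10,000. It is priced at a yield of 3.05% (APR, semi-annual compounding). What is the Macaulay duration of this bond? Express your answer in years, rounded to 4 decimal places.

Periodic yield y = 0.01525. Discount each cash flow and weight by its period:
  t   CF        PV=CF/(1+0.01525)^t    t·PV
  1       262.50       258.5570       258.5570
  2       262.50       254.6732       509.3465
  3       262.50       250.8478       752.5434
  4    10,262.50     9,659.6453    38,638.5810
  Σ                 10,423.7233    40,159.0279
Price P = Σ PV = 10,423.7233.
Macaulay duration = Σ(t·PV) / P = 40,159.0279 / 10,423.7233 = 3.85266 half-year periods.
In years: 3.85266 / 2 = 1.92633 years.

1.9263 years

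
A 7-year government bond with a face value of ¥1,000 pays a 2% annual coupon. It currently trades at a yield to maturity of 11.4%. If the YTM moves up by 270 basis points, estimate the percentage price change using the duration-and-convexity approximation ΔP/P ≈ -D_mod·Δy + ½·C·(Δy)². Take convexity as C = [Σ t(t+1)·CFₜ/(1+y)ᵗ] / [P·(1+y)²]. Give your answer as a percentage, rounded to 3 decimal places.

With y = 0.114:
  t   CF        PV=CF/(1+0.114)^t    t·PV        t(t+1)·PV
  1        20.00        17.9533        17.9533          35.9066
  2        20.00        16.1161        32.2322          96.6965
  3        20.00        14.4669        43.4006         173.6024
  4        20.00        12.9864        51.9457         259.7283
  5        20.00        11.6575        58.2873         349.7239
  6        20.00        10.4645        62.7871         439.5094
  7     1,020.00       479.0754     3,353.5275      26,828.2202
  Σ                    562.7200     3,620.1336      28,183.3873
P = 562.7200; D_Mac = 6.43328 yrs; D_mod = 5.77493 yrs; C = 40.35807.
Duration effect: -5.77493 × (+0.027) = -0.155923
Convexity effect: 0.5 × 40.35807 × (0.027)² = +0.0147105
ΔP/P ≈ -0.155923 + 0.0147105 = -0.141213 = -14.1213%.

-14.121%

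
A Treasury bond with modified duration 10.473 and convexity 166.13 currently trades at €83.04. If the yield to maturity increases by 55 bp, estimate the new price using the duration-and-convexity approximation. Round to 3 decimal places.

€78.465

Duration effect: -D_mod·Δy = -10.473 × (+0.0055) = -0.0576015
Convexity effect: ½·C·(Δy)² = 0.5 × 166.13 × (0.0055)² = +0.00251271625
ΔP/P ≈ -0.0576015 + 0.00251271625 = -0.05508878375
New price ≈ 83.04 × (1 - 0.05508878375) = 78.4654273974.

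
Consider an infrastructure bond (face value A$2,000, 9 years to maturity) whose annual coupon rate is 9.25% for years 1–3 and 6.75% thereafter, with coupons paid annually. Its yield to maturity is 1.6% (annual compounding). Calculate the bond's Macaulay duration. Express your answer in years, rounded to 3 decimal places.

7.125 years

Periodic yield y = 0.016. Discount each cash flow and weight by its year:
  t   CF        PV=CF/(1+0.016)^t    t·PV
  1       185.00       182.0866       182.0866
  2       185.00       179.2191       358.4382
  3       185.00       176.3968       529.1903
  4       135.00       126.6948       506.7794
  5       135.00       124.6996       623.4982
  6       135.00       122.7359       736.4152
  7       135.00       120.8030       845.6212
  8       135.00       118.9006       951.2049
  9     2,135.00     1,850.7788    16,657.0089
  Σ                  3,002.3153    21,390.2430
Price P = Σ PV = 3,002.3153.
Macaulay duration = Σ(t·PV) / P = 21,390.2430 / 3,002.3153 = 7.12458 years.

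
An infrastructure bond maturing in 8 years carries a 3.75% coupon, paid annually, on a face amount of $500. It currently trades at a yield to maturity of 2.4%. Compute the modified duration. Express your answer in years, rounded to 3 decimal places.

Periodic yield y = 0.024. First find Macaulay duration:
  t   CF        PV=CF/(1+0.024)^t    t·PV
  1        18.75        18.3105        18.3105
  2        18.75        17.8814        35.7628
  3        18.75        17.4623        52.3869
  4        18.75        17.0530        68.2121
  5        18.75        16.6533        83.2667
  6        18.75        16.2630        97.5782
  7        18.75        15.8819       111.1731
  8       518.75       429.0999     3,432.7995
  Σ                    548.6055     3,899.4899
P = 548.6055; Macaulay duration = 3,899.4899 / 548.6055 = 7.10800 years.
Modified duration = D_Mac / (1 + y) = 7.10800 / 1.024 = 6.94141 years.

6.941 years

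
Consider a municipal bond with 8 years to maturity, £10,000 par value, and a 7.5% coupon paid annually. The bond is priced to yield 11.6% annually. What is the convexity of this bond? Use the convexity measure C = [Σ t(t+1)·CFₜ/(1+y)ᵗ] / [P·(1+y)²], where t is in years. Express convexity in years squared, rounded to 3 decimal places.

With y = 0.116:
  t   CF        PV=CF/(1+0.116)^t    t·PV        t(t+1)·PV
  1       750.00       672.0430       672.0430       1,344.0860
  2       750.00       602.1891     1,204.3782       3,613.1345
  3       750.00       539.5959     1,618.7878       6,475.1514
  4       750.00       483.5089     1,934.0357       9,670.1783
  5       750.00       433.2517     2,166.2586      12,997.5514
  6       750.00       388.2184     2,329.3103      16,305.1721
  7       750.00       347.8659     2,435.0615      19,480.4923
  8    10,750.00     4,467.8122    35,742.4974     321,682.4767
  Σ                  7,934.4852    48,102.3725     391,568.2427
P = 7,934.4852.
Convexity = Σ t(t+1)·PV / [P·(1+y)²] = 391,568.2427 / (7,934.4852 × 1.245456) = 39.62418.

39.624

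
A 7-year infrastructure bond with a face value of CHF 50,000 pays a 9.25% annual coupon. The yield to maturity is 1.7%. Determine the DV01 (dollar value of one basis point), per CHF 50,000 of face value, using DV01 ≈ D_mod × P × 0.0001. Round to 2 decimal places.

Periodic yield y = 0.017.
  t   CF        PV=CF/(1+0.017)^t    t·PV
  1     4,625.00     4,547.6893     4,547.6893
  2     4,625.00     4,471.6709     8,943.3418
  3     4,625.00     4,396.9232    13,190.7695
  4     4,625.00     4,323.4250    17,293.6998
  5     4,625.00     4,251.1553    21,255.7766
  6     4,625.00     4,180.0937    25,080.5624
  7    54,625.00    48,545.0306   339,815.2145
  Σ                 74,715.9880   430,127.0538
P = 74,715.9880; D_Mac = 5.75683 yrs; D_mod = 5.66060 yrs.
DV01 ≈ 5.66060 × 74,715.9880 × 0.0001 = 42.293712.

CHF 42.29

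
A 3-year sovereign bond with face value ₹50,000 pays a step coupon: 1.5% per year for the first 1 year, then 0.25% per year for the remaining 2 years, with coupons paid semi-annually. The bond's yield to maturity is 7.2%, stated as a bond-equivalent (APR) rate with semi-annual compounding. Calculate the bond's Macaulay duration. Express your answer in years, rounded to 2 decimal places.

2.96 years

Periodic yield y = 0.036. Discount each cash flow and weight by its period:
  t   CF        PV=CF/(1+0.036)^t    t·PV
  1       375.00       361.9691       361.9691
  2       375.00       349.3910       698.7821
  3        62.50        56.2083       168.6250
  4        62.50        54.2552       217.0206
  5        62.50        52.3698       261.8492
  6    50,062.50    40,490.5803   242,943.4818
  Σ                 41,364.7738   244,651.7278
Price P = Σ PV = 41,364.7738.
Macaulay duration = Σ(t·PV) / P = 244,651.7278 / 41,364.7738 = 5.91449 half-year periods.
In years: 5.91449 / 2 = 2.95725 years.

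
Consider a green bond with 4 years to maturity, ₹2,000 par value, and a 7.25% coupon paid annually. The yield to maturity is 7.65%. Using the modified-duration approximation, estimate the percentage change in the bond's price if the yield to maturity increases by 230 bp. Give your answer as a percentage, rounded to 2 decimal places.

-7.71%

Periodic yield y = 0.0765. Modified duration first:
  t   CF        PV=CF/(1+0.0765)^t    t·PV
  1       145.00       134.6958       134.6958
  2       145.00       125.1238       250.2476
  3       145.00       116.2321       348.6962
  4     2,145.00     1,597.2436     6,388.9744
  Σ                  1,973.2952     7,122.6140
P = 1,973.2952; D_Mac = 3.60950 yrs; D_mod = 3.60950/(1+0.0765) = 3.35300 yrs.
ΔP/P ≈ -D_mod · Δy = -3.35300 × (+0.023) = -0.077119 = -7.7119%.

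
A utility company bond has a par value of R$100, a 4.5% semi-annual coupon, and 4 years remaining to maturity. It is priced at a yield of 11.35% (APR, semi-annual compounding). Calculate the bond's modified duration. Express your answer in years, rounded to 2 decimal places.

Periodic yield y = 0.05675. First find Macaulay duration:
  t   CF        PV=CF/(1+0.05675)^t    t·PV
  1         2.25         2.1292         2.1292
  2         2.25         2.0148         4.0297
  3         2.25         1.9066         5.7199
  4         2.25         1.8042         7.2169
  5         2.25         1.7073         8.5367
  6         2.25         1.6157         9.6939
  7         2.25         1.5289        10.7022
  8       102.25        65.7484       525.9873
  Σ                     78.4552       574.0158
P = 78.4552; Macaulay duration = 574.0158 / 78.4552 = 7.31648 half-year periods = 3.65824 years.
Modified duration = D_Mac / (1 + y) = 3.65824 / 1.05675 = 3.46178 years.

3.46 years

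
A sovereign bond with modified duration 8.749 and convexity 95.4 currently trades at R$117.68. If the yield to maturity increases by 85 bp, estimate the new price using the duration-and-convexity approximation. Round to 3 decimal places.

R$109.334

Duration effect: -D_mod·Δy = -8.749 × (+0.0085) = -0.0743665
Convexity effect: ½·C·(Δy)² = 0.5 × 95.4 × (0.0085)² = +0.003446325
ΔP/P ≈ -0.0743665 + 0.003446325 = -0.070920175
New price ≈ 117.68 × (1 - 0.070920175) = 109.334113806.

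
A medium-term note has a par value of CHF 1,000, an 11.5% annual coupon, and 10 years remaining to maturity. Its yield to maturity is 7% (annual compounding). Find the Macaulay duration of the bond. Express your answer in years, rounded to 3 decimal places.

Periodic yield y = 0.07. Discount each cash flow and weight by its year:
  t   CF        PV=CF/(1+0.07)^t    t·PV
  1       115.00       107.4766       107.4766
  2       115.00       100.4455       200.8909
  3       115.00        93.8743       281.6228
  4       115.00        87.7329       350.9318
  5       115.00        81.9934       409.9671
  6       115.00        76.6294       459.7761
  7       115.00        71.6162       501.3135
  8       115.00        66.9310       535.4484
  9       115.00        62.5524       562.9714
  10    1,115.00       566.8095     5,668.0946
  Σ                  1,316.0612     9,078.4932
Price P = Σ PV = 1,316.0612.
Macaulay duration = Σ(t·PV) / P = 9,078.4932 / 1,316.0612 = 6.89823 years.

6.898 years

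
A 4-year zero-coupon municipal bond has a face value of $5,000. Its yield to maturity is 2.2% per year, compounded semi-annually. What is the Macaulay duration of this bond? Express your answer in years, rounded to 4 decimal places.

4.0000 years

A zero-coupon bond has a single cash flow at maturity, so its Macaulay duration equals its maturity: 4 years.
(Equivalently: 8 semi-annual periods ÷ 2 = 4 years.)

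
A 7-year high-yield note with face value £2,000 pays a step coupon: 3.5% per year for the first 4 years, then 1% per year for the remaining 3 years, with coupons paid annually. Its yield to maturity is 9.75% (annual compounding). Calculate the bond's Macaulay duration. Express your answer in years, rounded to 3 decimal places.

6.180 years

Periodic yield y = 0.0975. Discount each cash flow and weight by its year:
  t   CF        PV=CF/(1+0.0975)^t    t·PV
  1        70.00        63.7813        63.7813
  2        70.00        58.1151       116.2302
  3        70.00        52.9523       158.8568
  4        70.00        48.2481       192.9923
  5        20.00        12.5605        62.8026
  6        20.00        11.4447        68.6679
  7     2,020.00     1,053.2214     7,372.5497
  Σ                  1,300.3233     8,035.8807
Price P = Σ PV = 1,300.3233.
Macaulay duration = Σ(t·PV) / P = 8,035.8807 / 1,300.3233 = 6.17991 years.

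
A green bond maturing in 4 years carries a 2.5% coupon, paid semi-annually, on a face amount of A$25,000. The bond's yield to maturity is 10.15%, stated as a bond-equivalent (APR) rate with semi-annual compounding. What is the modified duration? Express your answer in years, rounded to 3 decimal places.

Periodic yield y = 0.05075. First find Macaulay duration:
  t   CF        PV=CF/(1+0.05075)^t    t·PV
  1       312.50       297.4066       297.4066
  2       312.50       283.0422       566.0844
  3       312.50       269.3716       808.1148
  4       312.50       256.3613     1,025.4451
  5       312.50       243.9793     1,219.8966
  6       312.50       232.1954     1,393.1725
  7       312.50       220.9806     1,546.8645
  8    25,312.50    17,034.9103   136,279.2824
  Σ                 18,838.2474   143,136.2670
P = 18,838.2474; Macaulay duration = 143,136.2670 / 18,838.2474 = 7.59817 half-year periods = 3.79909 years.
Modified duration = D_Mac / (1 + y) = 3.79909 / 1.05075 = 3.61560 years.

3.616 years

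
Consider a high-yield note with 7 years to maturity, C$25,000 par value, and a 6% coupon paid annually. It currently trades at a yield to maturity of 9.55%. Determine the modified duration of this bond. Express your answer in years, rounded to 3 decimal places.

5.286 years

Periodic yield y = 0.0955. First find Macaulay duration:
  t   CF        PV=CF/(1+0.0955)^t    t·PV
  1     1,500.00     1,369.2378     1,369.2378
  2     1,500.00     1,249.8748     2,499.7495
  3     1,500.00     1,140.9172     3,422.7515
  4     1,500.00     1,041.4579     4,165.8317
  5     1,500.00       950.6690     4,753.3452
  6     1,500.00       867.7946     5,206.7679
  7    26,500.00    13,994.5585    97,961.9092
  Σ                 20,614.5098   119,379.5928
P = 20,614.5098; Macaulay duration = 119,379.5928 / 20,614.5098 = 5.79105 years.
Modified duration = D_Mac / (1 + y) = 5.79105 / 1.0955 = 5.28621 years.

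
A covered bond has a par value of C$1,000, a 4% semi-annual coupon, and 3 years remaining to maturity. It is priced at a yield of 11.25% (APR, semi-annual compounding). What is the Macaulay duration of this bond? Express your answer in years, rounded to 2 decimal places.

Periodic yield y = 0.05625. Discount each cash flow and weight by its period:
  t   CF        PV=CF/(1+0.05625)^t    t·PV
  1        20.00        18.9349        18.9349
  2        20.00        17.9265        35.8531
  3        20.00        16.9719        50.9156
  4        20.00        16.0680        64.2722
  5        20.00        15.2124        76.0618
  6     1,020.00       734.5136     4,407.0816
  Σ                    819.6273     4,653.1192
Price P = Σ PV = 819.6273.
Macaulay duration = Σ(t·PV) / P = 4,653.1192 / 819.6273 = 5.67712 half-year periods.
In years: 5.67712 / 2 = 2.83856 years.

2.84 years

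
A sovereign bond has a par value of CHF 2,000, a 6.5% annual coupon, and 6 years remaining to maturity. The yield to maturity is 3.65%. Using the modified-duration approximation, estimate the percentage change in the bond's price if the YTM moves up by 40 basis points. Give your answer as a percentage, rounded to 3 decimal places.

-2.015%

Periodic yield y = 0.0365. Modified duration first:
  t   CF        PV=CF/(1+0.0365)^t    t·PV
  1       130.00       125.4221       125.4221
  2       130.00       121.0054       242.0108
  3       130.00       116.7442       350.2327
  4       130.00       112.6331       450.5325
  5       130.00       108.6668       543.3339
  6     2,130.00     1,717.7651    10,306.5904
  Σ                  2,302.2367    12,018.1224
P = 2,302.2367; D_Mac = 5.22019 yrs; D_mod = 5.22019/(1+0.0365) = 5.03637 yrs.
ΔP/P ≈ -D_mod · Δy = -5.03637 × (+0.004) = -0.020145 = -2.0145%.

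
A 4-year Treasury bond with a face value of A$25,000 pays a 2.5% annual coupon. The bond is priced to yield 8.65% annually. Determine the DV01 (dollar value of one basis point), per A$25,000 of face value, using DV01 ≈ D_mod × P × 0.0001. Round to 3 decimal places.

Periodic yield y = 0.0865.
  t   CF        PV=CF/(1+0.0865)^t    t·PV
  1       625.00       575.2416       575.2416
  2       625.00       529.4446     1,058.8893
  3       625.00       487.2937     1,461.8812
  4    25,625.00    18,388.4427    73,553.7709
  Σ                 19,980.4227    76,649.7830
P = 19,980.4227; D_Mac = 3.83624 yrs; D_mod = 3.53083 yrs.
DV01 ≈ 3.53083 × 19,980.4227 × 0.0001 = 7.054743.

A$7.055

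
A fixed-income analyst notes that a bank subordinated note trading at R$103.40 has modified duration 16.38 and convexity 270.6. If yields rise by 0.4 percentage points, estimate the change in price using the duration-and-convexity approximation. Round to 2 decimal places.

-R$6.55

Duration effect: -D_mod·Δy = -16.38 × (+0.004) = -0.065520
Convexity effect: ½·C·(Δy)² = 0.5 × 270.6 × (0.004)² = +0.0021648
ΔP/P ≈ -0.065520 + 0.0021648 = -0.0633552
ΔP ≈ 103.40 × (-0.0633552) = -6.55092768.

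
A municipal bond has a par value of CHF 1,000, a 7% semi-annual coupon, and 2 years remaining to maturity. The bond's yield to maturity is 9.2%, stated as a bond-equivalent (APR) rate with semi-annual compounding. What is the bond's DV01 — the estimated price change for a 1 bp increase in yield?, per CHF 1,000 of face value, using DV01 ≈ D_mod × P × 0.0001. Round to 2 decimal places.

Periodic yield y = 0.046.
  t   CF        PV=CF/(1+0.046)^t    t·PV
  1        35.00        33.4608        33.4608
  2        35.00        31.9893        63.9786
  3        35.00        30.5825        91.7475
  4     1,035.00       864.5968     3,458.3871
  Σ                    960.6294     3,647.5740
P = 960.6294; D_Mac = 3.79707 half-year periods = 1.89853 yrs; D_mod = 1.81504 yrs.
DV01 ≈ 1.81504 × 960.6294 × 0.0001 = 0.174358.

CHF 0.17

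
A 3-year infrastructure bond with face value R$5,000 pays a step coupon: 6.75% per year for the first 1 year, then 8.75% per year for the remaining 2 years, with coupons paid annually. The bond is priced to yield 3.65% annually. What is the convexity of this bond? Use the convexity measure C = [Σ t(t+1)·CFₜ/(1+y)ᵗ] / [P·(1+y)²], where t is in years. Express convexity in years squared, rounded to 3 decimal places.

With y = 0.0365:
  t   CF        PV=CF/(1+0.0365)^t    t·PV        t(t+1)·PV
  1       337.50       325.6151       325.6151         651.2301
  2       437.50       407.2297       814.4594       2,443.3782
  3     5,437.50     4,883.0520    14,649.1561      58,596.6242
  Σ                  5,615.8968    15,789.2305      61,691.2325
P = 5,615.8968.
Convexity = Σ t(t+1)·PV / [P·(1+y)²] = 61,691.2325 / (5,615.8968 × 1.074332) = 10.22506.

10.225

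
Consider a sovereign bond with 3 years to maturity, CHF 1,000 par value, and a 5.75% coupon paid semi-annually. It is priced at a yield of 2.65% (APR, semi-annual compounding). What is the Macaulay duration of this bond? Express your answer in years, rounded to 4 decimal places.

Periodic yield y = 0.01325. Discount each cash flow and weight by its period:
  t   CF        PV=CF/(1+0.01325)^t    t·PV
  1        28.75        28.3740        28.3740
  2        28.75        28.0030        56.0060
  3        28.75        27.6368        82.9104
  4        28.75        27.2754       109.1017
  5        28.75        26.9187       134.5937
  6     1,028.75       950.6271     5,703.7624
  Σ                  1,088.8351     6,114.7483
Price P = Σ PV = 1,088.8351.
Macaulay duration = Σ(t·PV) / P = 6,114.7483 / 1,088.8351 = 5.61586 half-year periods.
In years: 5.61586 / 2 = 2.80793 years.

2.8079 years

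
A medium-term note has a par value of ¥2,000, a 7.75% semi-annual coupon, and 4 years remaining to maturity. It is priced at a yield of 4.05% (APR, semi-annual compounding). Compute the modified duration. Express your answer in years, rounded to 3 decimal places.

Periodic yield y = 0.02025. First find Macaulay duration:
  t   CF        PV=CF/(1+0.02025)^t    t·PV
  1        77.50        75.9618        75.9618
  2        77.50        74.4541       148.9082
  3        77.50        72.9763       218.9289
  4        77.50        71.5279       286.1115
  5        77.50        70.1082       350.5409
  6        77.50        68.7167       412.3000
  7        77.50        67.3528       471.4694
  8     2,077.50     1,769.6534    14,157.2269
  Σ                  2,270.7510    16,121.4475
P = 2,270.7510; Macaulay duration = 16,121.4475 / 2,270.7510 = 7.09961 half-year periods = 3.54981 years.
Modified duration = D_Mac / (1 + y) = 3.54981 / 1.02025 = 3.47935 years.

3.479 years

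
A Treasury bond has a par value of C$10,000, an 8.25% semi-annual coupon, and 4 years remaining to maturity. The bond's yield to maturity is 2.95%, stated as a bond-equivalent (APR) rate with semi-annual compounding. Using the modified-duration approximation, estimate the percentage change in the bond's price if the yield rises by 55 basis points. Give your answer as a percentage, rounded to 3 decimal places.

Periodic yield y = 0.01475. Modified duration first:
  t   CF        PV=CF/(1+0.01475)^t    t·PV
  1       412.50       406.5041       406.5041
  2       412.50       400.5953       801.1906
  3       412.50       394.7724     1,184.3172
  4       412.50       389.0341     1,556.1366
  5       412.50       383.3793     1,916.8965
  6       412.50       377.8066     2,266.8399
  7       412.50       372.3150     2,606.2050
  8    10,412.50     9,261.5257    74,092.2053
  Σ                 11,985.9325    84,830.2950
P = 11,985.9325; D_Mac = 7.07749 half-year periods = 3.53874 yrs; D_mod = 3.53874/(1+0.01475) = 3.48731 yrs.
ΔP/P ≈ -D_mod · Δy = -3.48731 × (+0.0055) = -0.019180 = -1.9180%.

-1.918%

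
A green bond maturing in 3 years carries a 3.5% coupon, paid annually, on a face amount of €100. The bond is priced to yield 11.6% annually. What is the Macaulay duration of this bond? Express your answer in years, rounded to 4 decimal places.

Periodic yield y = 0.116. Discount each cash flow and weight by its year:
  t   CF        PV=CF/(1+0.116)^t    t·PV
  1         3.50         3.1362         3.1362
  2         3.50         2.8102         5.6204
  3       103.50        74.4642       223.3927
  Σ                     80.4107       232.1494
Price P = Σ PV = 80.4107.
Macaulay duration = Σ(t·PV) / P = 232.1494 / 80.4107 = 2.88705 years.

2.8870 years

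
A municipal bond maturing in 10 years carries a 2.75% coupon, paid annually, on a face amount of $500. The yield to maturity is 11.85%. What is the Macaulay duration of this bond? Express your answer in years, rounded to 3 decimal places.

8.249 years

Periodic yield y = 0.1185. Discount each cash flow and weight by its year:
  t   CF        PV=CF/(1+0.1185)^t    t·PV
  1        13.75        12.2932        12.2932
  2        13.75        10.9908        21.9817
  3        13.75         9.8264        29.4792
  4        13.75         8.7853        35.1414
  5        13.75         7.8546        39.2729
  6        13.75         7.0224        42.1345
  7        13.75         6.2784        43.9490
  8        13.75         5.6133        44.9060
  9        13.75         5.0186        45.1670
  10      513.75       167.6455     1,676.4552
  Σ                    241.3286     1,990.7801
Price P = Σ PV = 241.3286.
Macaulay duration = Σ(t·PV) / P = 1,990.7801 / 241.3286 = 8.24925 years.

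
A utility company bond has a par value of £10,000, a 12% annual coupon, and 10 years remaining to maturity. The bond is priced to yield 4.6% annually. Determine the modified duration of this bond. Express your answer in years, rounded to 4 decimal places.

6.7808 years

Periodic yield y = 0.046. First find Macaulay duration:
  t   CF        PV=CF/(1+0.046)^t    t·PV
  1     1,200.00     1,147.2275     1,147.2275
  2     1,200.00     1,096.7758     2,193.5517
  3     1,200.00     1,048.5429     3,145.6286
  4     1,200.00     1,002.4310     4,009.7242
  5     1,200.00       958.3471     4,791.7354
  6     1,200.00       916.2018     5,497.2108
  7     1,200.00       875.9099     6,131.3696
  8     1,200.00       837.3900     6,699.1200
  9     1,200.00       800.5641     7,205.0765
  10   11,200.00     7,143.3376    71,433.3763
  Σ                 15,826.7278   112,254.0205
P = 15,826.7278; Macaulay duration = 112,254.0205 / 15,826.7278 = 7.09269 years.
Modified duration = D_Mac / (1 + y) = 7.09269 / 1.046 = 6.78077 years.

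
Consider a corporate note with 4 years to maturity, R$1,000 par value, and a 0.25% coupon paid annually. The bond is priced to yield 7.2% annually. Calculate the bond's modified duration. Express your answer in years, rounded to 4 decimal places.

3.7150 years

Periodic yield y = 0.072. First find Macaulay duration:
  t   CF        PV=CF/(1+0.072)^t    t·PV
  1         2.50         2.3321         2.3321
  2         2.50         2.1755         4.3509
  3         2.50         2.0293         6.0880
  4     1,002.50       759.1109     3,036.4437
  Σ                    765.6478     3,049.2147
P = 765.6478; Macaulay duration = 3,049.2147 / 765.6478 = 3.98253 years.
Modified duration = D_Mac / (1 + y) = 3.98253 / 1.072 = 3.71505 years.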